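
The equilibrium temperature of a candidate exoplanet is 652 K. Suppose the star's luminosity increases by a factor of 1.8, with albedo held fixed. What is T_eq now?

T_eq ≈ 755 K

T_eq ∝ L^(1/4) · d^(−1/2).
T′ = 652 × 1.8^(1/4) = 755 K.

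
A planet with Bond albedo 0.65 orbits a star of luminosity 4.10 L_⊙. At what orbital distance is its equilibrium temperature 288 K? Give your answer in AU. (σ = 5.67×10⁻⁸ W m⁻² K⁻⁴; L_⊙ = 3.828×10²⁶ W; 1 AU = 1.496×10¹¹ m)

d ≈ 1.12 AU

L = 4.10 × 3.828×10²⁶ = 1.57×10²⁷ W.
From T_eq⁴ = L(1−A)/(16πσd²): d = √[L(1−A)/(16πσT_eq⁴)].
d = √[1.57×10²⁷ × 0.35 / (16π × 5.67×10⁻⁸ × (288)⁴)] = 1.67×10¹¹ m = 1.12 AU.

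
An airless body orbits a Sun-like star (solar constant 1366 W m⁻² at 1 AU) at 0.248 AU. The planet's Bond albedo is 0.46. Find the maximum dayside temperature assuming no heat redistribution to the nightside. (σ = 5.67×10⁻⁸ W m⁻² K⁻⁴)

T_ss ≈ 678 K

Flux at 0.248 AU: S = 1366/0.248² = 2.22×10⁴ W m⁻².
With no redistribution each surface element balances locally: S(1−A) = σT⁴.
T = [2.22×10⁴ × 0.54 / 5.67×10⁻⁸]^(1/4) = (2.12×10¹¹)^(1/4) = 678 K.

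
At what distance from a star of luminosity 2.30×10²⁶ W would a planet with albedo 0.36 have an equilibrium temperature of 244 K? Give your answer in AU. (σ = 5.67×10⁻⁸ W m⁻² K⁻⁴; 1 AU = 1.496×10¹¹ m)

d ≈ 0.807 AU

From T_eq⁴ = L(1−A)/(16πσd²): d = √[L(1−A)/(16πσT_eq⁴)].
d = √[2.30×10²⁶ × 0.64 / (16π × 5.67×10⁻⁸ × (244)⁴)] = 1.21×10¹¹ m = 0.807 AU.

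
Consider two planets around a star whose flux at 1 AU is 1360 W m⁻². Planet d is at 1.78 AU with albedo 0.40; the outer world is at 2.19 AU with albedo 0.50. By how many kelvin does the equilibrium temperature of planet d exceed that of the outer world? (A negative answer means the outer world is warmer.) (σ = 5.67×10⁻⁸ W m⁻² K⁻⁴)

ΔT ≈ 25.4 K

T_eq = [S₀(1−A)/(4σd²)]^(1/4), so T ∝ (1−A)^(1/4) / √d.
T₁ = [1360×0.60/(4×5.67×10⁻⁸×1.78²)]^(1/4) = 183.57 K.
T₂ = [1360×0.50/(4×5.67×10⁻⁸×2.19²)]^(1/4) = 158.12 K.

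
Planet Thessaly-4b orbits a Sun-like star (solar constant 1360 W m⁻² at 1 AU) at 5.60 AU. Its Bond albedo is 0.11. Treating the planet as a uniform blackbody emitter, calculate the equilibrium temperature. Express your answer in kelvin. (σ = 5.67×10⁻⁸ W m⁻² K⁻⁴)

Flux at 5.60 AU: S = 1360/5.60² = 43.4 W m⁻².
Energy balance: absorbed = emitted ⇒ πR²·S(1−A) = 4πR²·σT_eq⁴, so T_eq⁴ = S(1−A)/(4σ).
T_eq = [43.4 × 0.89 / (4 × 5.67×10⁻⁸)]^(1/4) = (1.70×10⁸)^(1/4) = 114 K.

T_eq ≈ 114 K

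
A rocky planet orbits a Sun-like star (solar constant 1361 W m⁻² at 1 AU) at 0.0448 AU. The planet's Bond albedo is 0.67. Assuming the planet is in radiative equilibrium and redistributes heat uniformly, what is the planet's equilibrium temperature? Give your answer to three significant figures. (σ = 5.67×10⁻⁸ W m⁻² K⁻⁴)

Flux at 0.0448 AU: S = 1361/0.0448² = 6.78×10⁵ W m⁻².
Energy balance: absorbed = emitted ⇒ πR²·S(1−A) = 4πR²·σT_eq⁴, so T_eq⁴ = S(1−A)/(4σ).
T_eq = [6.78×10⁵ × 0.33 / (4 × 5.67×10⁻⁸)]^(1/4) = (9.87×10¹¹)^(1/4) = 997 K.

T_eq ≈ 997 K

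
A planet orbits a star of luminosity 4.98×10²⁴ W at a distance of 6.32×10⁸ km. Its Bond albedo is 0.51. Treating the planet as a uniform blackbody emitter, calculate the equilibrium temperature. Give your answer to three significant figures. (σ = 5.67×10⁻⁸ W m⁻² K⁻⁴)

d = 6.32×10⁸ km = 6.32×10¹¹ m.
Flux: S = L/(4πd²) = 4.98×10²⁴/(4π×(6.32×10¹¹)²) = 0.992 W m⁻².
Energy balance: absorbed = emitted ⇒ πR²·S(1−A) = 4πR²·σT_eq⁴, so T_eq⁴ = S(1−A)/(4σ).
T_eq = [0.992 × 0.49 / (4 × 5.67×10⁻⁸)]^(1/4) = (2.14×10⁶)^(1/4) = 38.3 K.

T_eq ≈ 38.3 K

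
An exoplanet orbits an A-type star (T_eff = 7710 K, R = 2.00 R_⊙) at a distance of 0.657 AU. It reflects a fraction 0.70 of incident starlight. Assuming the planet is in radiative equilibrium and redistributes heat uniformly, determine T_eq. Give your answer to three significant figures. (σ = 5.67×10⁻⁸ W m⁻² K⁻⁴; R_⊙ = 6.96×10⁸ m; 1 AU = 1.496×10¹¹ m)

T_eq ≈ 480 K

R_⋆ = 2.00 × 6.96×10⁸ = 1.39×10⁹ m.
d = 0.657 AU = 9.83×10¹⁰ m.
L = 4πR_⋆²σT_⋆⁴ = 4π(1.39×10⁹)² × 5.67×10⁻⁸ × (7710)⁴ = 4.88×10²⁷ W.
S = L/(4πd²) = 4.02×10⁴ W m⁻².
Energy balance: absorbed = emitted ⇒ πR²·S(1−A) = 4πR²·σT_eq⁴, so T_eq⁴ = S(1−A)/(4σ).
T_eq = [4.02×10⁴ × 0.30 / (4 × 5.67×10⁻⁸)]^(1/4) = (5.32×10¹⁰)^(1/4) = 480 K.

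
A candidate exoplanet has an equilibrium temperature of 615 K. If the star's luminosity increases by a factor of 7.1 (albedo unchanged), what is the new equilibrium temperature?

T_eq ≈ 1000 K

T_eq ∝ L^(1/4) · d^(−1/2).
T′ = 615 × 7.1^(1/4) = 1000 K.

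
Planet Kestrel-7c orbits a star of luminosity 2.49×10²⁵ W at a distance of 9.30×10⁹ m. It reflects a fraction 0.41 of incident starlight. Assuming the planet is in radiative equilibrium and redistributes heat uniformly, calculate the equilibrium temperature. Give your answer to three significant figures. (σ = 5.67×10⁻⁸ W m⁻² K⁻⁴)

Flux: S = L/(4πd²) = 2.49×10²⁵/(4π×(9.30×10⁹)²) = 2.29×10⁴ W m⁻².
Energy balance: absorbed = emitted ⇒ πR²·S(1−A) = 4πR²·σT_eq⁴, so T_eq⁴ = S(1−A)/(4σ).
T_eq = [2.29×10⁴ × 0.59 / (4 × 5.67×10⁻⁸)]^(1/4) = (5.96×10¹⁰)^(1/4) = 494 K.

T_eq ≈ 494 K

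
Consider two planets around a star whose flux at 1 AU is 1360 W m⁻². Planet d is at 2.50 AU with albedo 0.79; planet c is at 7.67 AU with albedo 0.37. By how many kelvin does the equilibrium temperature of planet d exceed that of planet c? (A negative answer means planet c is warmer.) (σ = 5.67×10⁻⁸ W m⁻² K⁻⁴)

T_eq = [S₀(1−A)/(4σd²)]^(1/4), so T ∝ (1−A)^(1/4) / √d.
T₁ = [1360×0.21/(4×5.67×10⁻⁸×2.50²)]^(1/4) = 119.14 K.
T₂ = [1360×0.63/(4×5.67×10⁻⁸×7.67²)]^(1/4) = 89.52 K.

ΔT ≈ 29.6 K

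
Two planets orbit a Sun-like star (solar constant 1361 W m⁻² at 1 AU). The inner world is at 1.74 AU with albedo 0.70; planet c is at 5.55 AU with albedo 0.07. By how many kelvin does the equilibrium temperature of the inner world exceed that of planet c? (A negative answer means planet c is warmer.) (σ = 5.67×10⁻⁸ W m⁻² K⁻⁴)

T_eq = [S₀(1−A)/(4σd²)]^(1/4), so T ∝ (1−A)^(1/4) / √d.
T₁ = [1361×0.30/(4×5.67×10⁻⁸×1.74²)]^(1/4) = 156.16 K.
T₂ = [1361×0.93/(4×5.67×10⁻⁸×5.55²)]^(1/4) = 116.02 K.

ΔT ≈ 40.1 K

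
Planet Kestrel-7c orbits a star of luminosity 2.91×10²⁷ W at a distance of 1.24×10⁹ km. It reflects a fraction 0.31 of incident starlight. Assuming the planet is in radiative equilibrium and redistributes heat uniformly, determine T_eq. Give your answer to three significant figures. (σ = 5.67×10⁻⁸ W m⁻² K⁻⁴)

T_eq ≈ 146 K

d = 1.24×10⁹ km = 1.24×10¹² m.
Flux: S = L/(4πd²) = 2.91×10²⁷/(4π×(1.24×10¹²)²) = 151 W m⁻².
Energy balance: absorbed = emitted ⇒ πR²·S(1−A) = 4πR²·σT_eq⁴, so T_eq⁴ = S(1−A)/(4σ).
T_eq = [151 × 0.69 / (4 × 5.67×10⁻⁸)]^(1/4) = (4.58×10⁸)^(1/4) = 146 K.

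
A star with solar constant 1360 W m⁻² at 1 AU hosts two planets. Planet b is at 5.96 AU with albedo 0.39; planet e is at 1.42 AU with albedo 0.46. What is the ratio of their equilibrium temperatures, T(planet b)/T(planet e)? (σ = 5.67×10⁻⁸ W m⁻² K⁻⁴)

T_eq = [S₀(1−A)/(4σd²)]^(1/4), so T ∝ (1−A)^(1/4) / √d.
T₁ = [1360×0.61/(4×5.67×10⁻⁸×5.96²)]^(1/4) = 100.74 K.
T₂ = [1360×0.54/(4×5.67×10⁻⁸×1.42²)]^(1/4) = 200.18 K.

T₁/T₂ ≈ 0.503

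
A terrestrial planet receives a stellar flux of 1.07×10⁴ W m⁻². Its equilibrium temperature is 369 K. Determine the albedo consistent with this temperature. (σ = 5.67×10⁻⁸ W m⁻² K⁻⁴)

A ≈ 0.61

From T_eq⁴ = S(1−A)/(4σ): 1−A = 4σT_eq⁴/S.
1−A = 4 × 5.67×10⁻⁸ × (369)⁴ / 1.07×10⁴ = 0.393.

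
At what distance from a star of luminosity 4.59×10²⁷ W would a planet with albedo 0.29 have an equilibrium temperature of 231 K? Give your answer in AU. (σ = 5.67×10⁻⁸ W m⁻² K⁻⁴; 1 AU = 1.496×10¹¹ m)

From T_eq⁴ = L(1−A)/(16πσd²): d = √[L(1−A)/(16πσT_eq⁴)].
d = √[4.59×10²⁷ × 0.71 / (16π × 5.67×10⁻⁸ × (231)⁴)] = 6.34×10¹¹ m = 4.24 AU.

d ≈ 4.24 AU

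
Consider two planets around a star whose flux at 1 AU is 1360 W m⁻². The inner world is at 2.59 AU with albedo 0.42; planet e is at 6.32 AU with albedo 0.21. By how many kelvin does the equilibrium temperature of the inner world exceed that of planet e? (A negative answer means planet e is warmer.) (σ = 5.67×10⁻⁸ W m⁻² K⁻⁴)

T_eq = [S₀(1−A)/(4σd²)]^(1/4), so T ∝ (1−A)^(1/4) / √d.
T₁ = [1360×0.58/(4×5.67×10⁻⁸×2.59²)]^(1/4) = 150.90 K.
T₂ = [1360×0.79/(4×5.67×10⁻⁸×6.32²)]^(1/4) = 104.36 K.

ΔT ≈ 46.5 K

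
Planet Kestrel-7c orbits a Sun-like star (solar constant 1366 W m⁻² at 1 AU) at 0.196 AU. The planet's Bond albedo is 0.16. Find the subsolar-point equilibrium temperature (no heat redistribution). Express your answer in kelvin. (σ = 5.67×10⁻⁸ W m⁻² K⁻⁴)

T_ss ≈ 852 K

Flux at 0.196 AU: S = 1366/0.196² = 3.56×10⁴ W m⁻².
At the subsolar point the surface absorbs S(1−A) and emits σT⁴ per unit area — no factor of 4, since only the local patch is in balance.
T = [3.56×10⁴ × 0.84 / 5.67×10⁻⁸]^(1/4) = (5.27×10¹¹)^(1/4) = 852 K.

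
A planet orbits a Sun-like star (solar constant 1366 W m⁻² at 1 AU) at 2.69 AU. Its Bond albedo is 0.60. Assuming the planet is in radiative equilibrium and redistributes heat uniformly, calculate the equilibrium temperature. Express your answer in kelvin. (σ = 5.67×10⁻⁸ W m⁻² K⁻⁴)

Flux at 2.69 AU: S = 1366/2.69² = 189 W m⁻².
Energy balance: absorbed = emitted ⇒ πR²·S(1−A) = 4πR²·σT_eq⁴, so T_eq⁴ = S(1−A)/(4σ).
T_eq = [189 × 0.40 / (4 × 5.67×10⁻⁸)]^(1/4) = (3.33×10⁸)^(1/4) = 135 K.

T_eq ≈ 135 K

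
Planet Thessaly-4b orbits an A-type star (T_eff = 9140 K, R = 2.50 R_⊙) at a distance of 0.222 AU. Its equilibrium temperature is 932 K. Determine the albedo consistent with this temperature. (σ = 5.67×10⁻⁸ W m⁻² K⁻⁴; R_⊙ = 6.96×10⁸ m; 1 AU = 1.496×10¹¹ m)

R_⋆ = 2.50 × 6.96×10⁸ = 1.74×10⁹ m.
d = 0.222 AU = 3.32×10¹⁰ m.
L = 4πR_⋆²σT_⋆⁴ = 4π(1.74×10⁹)² × 5.67×10⁻⁸ × (9140)⁴ = 1.51×10²⁸ W.
S = L/(4πd²) = 1.09×10⁶ W m⁻².
From T_eq⁴ = S(1−A)/(4σ): 1−A = 4σT_eq⁴/S.
1−A = 4 × 5.67×10⁻⁸ × (932)⁴ / 1.09×10⁶ = 0.158.

A ≈ 0.84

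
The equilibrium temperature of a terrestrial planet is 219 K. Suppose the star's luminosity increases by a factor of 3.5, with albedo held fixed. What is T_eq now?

T_eq ∝ L^(1/4) · d^(−1/2).
T′ = 219 × 3.5^(1/4) = 300 K.

T_eq ≈ 300 K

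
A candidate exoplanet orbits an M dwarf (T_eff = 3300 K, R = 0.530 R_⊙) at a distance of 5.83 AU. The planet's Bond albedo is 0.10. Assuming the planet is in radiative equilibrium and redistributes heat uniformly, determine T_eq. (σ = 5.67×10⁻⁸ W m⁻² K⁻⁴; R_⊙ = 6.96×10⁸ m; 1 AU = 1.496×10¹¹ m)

R_⋆ = 0.530 × 6.96×10⁸ = 3.69×10⁸ m.
d = 5.83 AU = 8.72×10¹¹ m.
L = 4πR_⋆²σT_⋆⁴ = 4π(3.69×10⁸)² × 5.67×10⁻⁸ × (3300)⁴ = 1.15×10²⁵ W.
S = L/(4πd²) = 1.20 W m⁻².
Energy balance: absorbed = emitted ⇒ πR²·S(1−A) = 4πR²·σT_eq⁴, so T_eq⁴ = S(1−A)/(4σ).
T_eq = [1.20 × 0.90 / (4 × 5.67×10⁻⁸)]^(1/4) = (4.77×10⁶)^(1/4) = 46.7 K.

T_eq ≈ 46.7 K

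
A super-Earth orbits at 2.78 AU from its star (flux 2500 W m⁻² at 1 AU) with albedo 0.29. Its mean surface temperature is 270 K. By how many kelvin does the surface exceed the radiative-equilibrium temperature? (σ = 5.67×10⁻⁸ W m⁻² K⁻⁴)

ΔT ≈ 91.6 K

S = 2500/2.78² = 323.5 W m⁻².
T_eq = [S(1−A)/(4σ)]^(1/4) = [323.5×0.71/(4×5.67×10⁻⁸)]^(1/4) = 178.4 K.
ΔT = T_surf − T_eq = 270 − 178.4.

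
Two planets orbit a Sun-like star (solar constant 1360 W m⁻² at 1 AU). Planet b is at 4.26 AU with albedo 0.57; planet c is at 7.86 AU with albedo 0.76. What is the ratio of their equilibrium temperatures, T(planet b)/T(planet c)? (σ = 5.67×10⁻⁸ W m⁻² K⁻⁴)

T₁/T₂ ≈ 1.572

T_eq = [S₀(1−A)/(4σd²)]^(1/4), so T ∝ (1−A)^(1/4) / √d.
T₁ = [1360×0.43/(4×5.67×10⁻⁸×4.26²)]^(1/4) = 109.18 K.
T₂ = [1360×0.24/(4×5.67×10⁻⁸×7.86²)]^(1/4) = 69.47 K.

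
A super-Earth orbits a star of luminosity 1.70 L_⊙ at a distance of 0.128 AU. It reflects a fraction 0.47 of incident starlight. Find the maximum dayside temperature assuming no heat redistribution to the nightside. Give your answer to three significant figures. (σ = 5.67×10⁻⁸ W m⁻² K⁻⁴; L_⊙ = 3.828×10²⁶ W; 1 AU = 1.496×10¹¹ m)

d = 0.128 AU = 1.91×10¹⁰ m.
L = 1.70 × 3.828×10²⁶ = 6.51×10²⁶ W.
Flux: S = L/(4πd²) = 6.51×10²⁶/(4π×(1.91×10¹⁰)²) = 1.41×10⁵ W m⁻².
With no redistribution each surface element balances locally: S(1−A) = σT⁴.
T = [1.41×10⁵ × 0.53 / 5.67×10⁻⁸]^(1/4) = (1.32×10¹²)^(1/4) = 1070 K.

T_ss ≈ 1070 K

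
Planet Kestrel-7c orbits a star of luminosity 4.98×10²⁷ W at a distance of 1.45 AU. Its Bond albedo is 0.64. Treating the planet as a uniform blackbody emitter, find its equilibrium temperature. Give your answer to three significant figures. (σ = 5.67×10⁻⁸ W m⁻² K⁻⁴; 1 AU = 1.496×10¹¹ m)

d = 1.45 AU = 2.17×10¹¹ m.
Flux: S = L/(4πd²) = 4.98×10²⁷/(4π×(2.17×10¹¹)²) = 8420 W m⁻².
Energy balance: absorbed = emitted ⇒ πR²·S(1−A) = 4πR²·σT_eq⁴, so T_eq⁴ = S(1−A)/(4σ).
T_eq = [8420 × 0.36 / (4 × 5.67×10⁻⁸)]^(1/4) = (1.34×10¹⁰)^(1/4) = 340 K.

T_eq ≈ 340 K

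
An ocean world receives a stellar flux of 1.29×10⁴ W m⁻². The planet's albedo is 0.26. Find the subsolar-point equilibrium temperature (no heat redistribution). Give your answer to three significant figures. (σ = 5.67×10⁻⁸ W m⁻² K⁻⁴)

T_ss ≈ 641 K

At the subsolar point the surface absorbs S(1−A) and emits σT⁴ per unit area — no factor of 4, since only the local patch is in balance.
T = [1.29×10⁴ × 0.74 / 5.67×10⁻⁸]^(1/4) = (1.68×10¹¹)^(1/4) = 641 K.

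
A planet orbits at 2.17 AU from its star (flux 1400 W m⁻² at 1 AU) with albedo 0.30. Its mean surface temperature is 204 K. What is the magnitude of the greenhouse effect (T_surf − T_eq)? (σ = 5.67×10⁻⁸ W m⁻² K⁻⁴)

S = 1400/2.17² = 297.3 W m⁻².
T_eq = [S(1−A)/(4σ)]^(1/4) = [297.3×0.70/(4×5.67×10⁻⁸)]^(1/4) = 174.0 K.
ΔT = T_surf − T_eq = 204 − 174.0.

ΔT ≈ 30.0 K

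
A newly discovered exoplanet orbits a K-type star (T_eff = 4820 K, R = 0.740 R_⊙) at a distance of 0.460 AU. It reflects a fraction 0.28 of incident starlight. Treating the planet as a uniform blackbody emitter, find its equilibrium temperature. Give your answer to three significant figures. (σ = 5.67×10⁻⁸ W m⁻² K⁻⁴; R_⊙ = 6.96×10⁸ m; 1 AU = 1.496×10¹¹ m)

R_⋆ = 0.740 × 6.96×10⁸ = 5.15×10⁸ m.
d = 0.460 AU = 6.88×10¹⁰ m.
L = 4πR_⋆²σT_⋆⁴ = 4π(5.15×10⁸)² × 5.67×10⁻⁸ × (4820)⁴ = 1.02×10²⁶ W.
S = L/(4πd²) = 1710 W m⁻².
Energy balance: absorbed = emitted ⇒ πR²·S(1−A) = 4πR²·σT_eq⁴, so T_eq⁴ = S(1−A)/(4σ).
T_eq = [1710 × 0.72 / (4 × 5.67×10⁻⁸)]^(1/4) = (5.44×10⁹)^(1/4) = 272 K.

T_eq ≈ 272 K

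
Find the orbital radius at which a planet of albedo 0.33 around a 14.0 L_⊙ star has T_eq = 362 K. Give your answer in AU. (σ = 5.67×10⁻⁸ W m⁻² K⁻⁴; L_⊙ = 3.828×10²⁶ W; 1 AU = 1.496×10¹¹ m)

L = 14.0 × 3.828×10²⁶ = 5.36×10²⁷ W.
From T_eq⁴ = L(1−A)/(16πσd²): d = √[L(1−A)/(16πσT_eq⁴)].
d = √[5.36×10²⁷ × 0.67 / (16π × 5.67×10⁻⁸ × (362)⁴)] = 2.71×10¹¹ m = 1.81 AU.

d ≈ 1.81 AU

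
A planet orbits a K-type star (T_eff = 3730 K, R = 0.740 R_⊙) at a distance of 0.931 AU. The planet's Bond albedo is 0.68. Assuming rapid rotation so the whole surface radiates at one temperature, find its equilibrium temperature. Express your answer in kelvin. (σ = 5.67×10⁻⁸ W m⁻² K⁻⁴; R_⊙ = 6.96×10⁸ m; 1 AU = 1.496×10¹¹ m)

R_⋆ = 0.740 × 6.96×10⁸ = 5.15×10⁸ m.
d = 0.931 AU = 1.39×10¹¹ m.
L = 4πR_⋆²σT_⋆⁴ = 4π(5.15×10⁸)² × 5.67×10⁻⁸ × (3730)⁴ = 3.66×10²⁵ W.
S = L/(4πd²) = 150 W m⁻².
Energy balance: absorbed = emitted ⇒ πR²·S(1−A) = 4πR²·σT_eq⁴, so T_eq⁴ = S(1−A)/(4σ).
T_eq = [150 × 0.32 / (4 × 5.67×10⁻⁸)]^(1/4) = (2.12×10⁸)^(1/4) = 121 K.

T_eq ≈ 121 K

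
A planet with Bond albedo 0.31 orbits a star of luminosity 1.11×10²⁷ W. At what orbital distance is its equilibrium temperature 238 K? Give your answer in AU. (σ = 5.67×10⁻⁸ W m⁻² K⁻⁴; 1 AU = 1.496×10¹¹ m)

From T_eq⁴ = L(1−A)/(16πσd²): d = √[L(1−A)/(16πσT_eq⁴)].
d = √[1.11×10²⁷ × 0.69 / (16π × 5.67×10⁻⁸ × (238)⁴)] = 2.89×10¹¹ m = 1.93 AU.

d ≈ 1.93 AU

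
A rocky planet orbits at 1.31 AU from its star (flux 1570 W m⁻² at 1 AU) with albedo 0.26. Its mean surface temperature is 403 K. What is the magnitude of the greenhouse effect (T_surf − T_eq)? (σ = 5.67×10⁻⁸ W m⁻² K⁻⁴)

ΔT ≈ 169.3 K

S = 1570/1.31² = 914.9 W m⁻².
T_eq = [S(1−A)/(4σ)]^(1/4) = [914.9×0.74/(4×5.67×10⁻⁸)]^(1/4) = 233.7 K.
ΔT = T_surf − T_eq = 403 − 233.7.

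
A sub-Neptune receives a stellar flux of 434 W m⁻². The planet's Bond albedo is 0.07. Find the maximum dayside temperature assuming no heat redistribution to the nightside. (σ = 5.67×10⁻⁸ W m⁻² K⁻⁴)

T_ss ≈ 290 K

With no redistribution each surface element balances locally: S(1−A) = σT⁴.
T = [434 × 0.93 / 5.67×10⁻⁸]^(1/4) = (7.12×10⁹)^(1/4) = 290 K.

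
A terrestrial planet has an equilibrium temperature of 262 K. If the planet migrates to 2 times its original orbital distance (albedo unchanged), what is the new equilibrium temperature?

T_eq ≈ 185 K

T_eq ∝ L^(1/4) · d^(−1/2).
T′ = 262 / 2^(1/2) = 185 K.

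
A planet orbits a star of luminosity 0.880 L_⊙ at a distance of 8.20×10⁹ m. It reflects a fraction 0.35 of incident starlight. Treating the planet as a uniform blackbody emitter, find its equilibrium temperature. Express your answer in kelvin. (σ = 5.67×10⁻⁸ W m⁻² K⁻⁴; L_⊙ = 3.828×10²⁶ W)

L = 0.880 × 3.828×10²⁶ = 3.37×10²⁶ W.
Flux: S = L/(4πd²) = 3.37×10²⁶/(4π×(8.20×10⁹)²) = 3.99×10⁵ W m⁻².
Energy balance: absorbed = emitted ⇒ πR²·S(1−A) = 4πR²·σT_eq⁴, so T_eq⁴ = S(1−A)/(4σ).
T_eq = [3.99×10⁵ × 0.65 / (4 × 5.67×10⁻⁸)]^(1/4) = (1.14×10¹²)^(1/4) = 1030 K.

T_eq ≈ 1030 K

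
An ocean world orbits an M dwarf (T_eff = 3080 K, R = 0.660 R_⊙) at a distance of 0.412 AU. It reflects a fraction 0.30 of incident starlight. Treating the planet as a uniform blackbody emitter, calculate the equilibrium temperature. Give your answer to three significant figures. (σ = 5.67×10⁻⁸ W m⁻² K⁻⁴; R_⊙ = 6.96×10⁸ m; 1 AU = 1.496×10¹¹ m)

R_⋆ = 0.660 × 6.96×10⁸ = 4.59×10⁸ m.
d = 0.412 AU = 6.16×10¹⁰ m.
L = 4πR_⋆²σT_⋆⁴ = 4π(4.59×10⁸)² × 5.67×10⁻⁸ × (3080)⁴ = 1.35×10²⁵ W.
S = L/(4πd²) = 283 W m⁻².
Energy balance: absorbed = emitted ⇒ πR²·S(1−A) = 4πR²·σT_eq⁴, so T_eq⁴ = S(1−A)/(4σ).
T_eq = [283 × 0.70 / (4 × 5.67×10⁻⁸)]^(1/4) = (8.75×10⁸)^(1/4) = 172 K.

T_eq ≈ 172 K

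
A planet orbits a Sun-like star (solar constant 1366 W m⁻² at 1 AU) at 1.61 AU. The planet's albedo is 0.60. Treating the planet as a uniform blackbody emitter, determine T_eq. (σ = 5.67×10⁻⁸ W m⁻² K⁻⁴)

Flux at 1.61 AU: S = 1366/1.61² = 527 W m⁻².
Energy balance: absorbed = emitted ⇒ πR²·S(1−A) = 4πR²·σT_eq⁴, so T_eq⁴ = S(1−A)/(4σ).
T_eq = [527 × 0.40 / (4 × 5.67×10⁻⁸)]^(1/4) = (9.29×10⁸)^(1/4) = 175 K.

T_eq ≈ 175 K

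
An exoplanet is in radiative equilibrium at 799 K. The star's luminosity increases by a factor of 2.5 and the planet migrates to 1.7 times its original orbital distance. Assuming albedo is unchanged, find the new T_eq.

T_eq ≈ 771 K

T_eq ∝ L^(1/4) · d^(−1/2).
T′ = 799 × 2.5^(1/4) / 1.7^(1/2) = 771 K.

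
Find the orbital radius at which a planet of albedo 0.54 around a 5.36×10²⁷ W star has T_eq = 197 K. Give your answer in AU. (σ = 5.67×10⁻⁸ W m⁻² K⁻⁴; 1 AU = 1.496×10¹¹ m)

d ≈ 5.07 AU

From T_eq⁴ = L(1−A)/(16πσd²): d = √[L(1−A)/(16πσT_eq⁴)].
d = √[5.36×10²⁷ × 0.46 / (16π × 5.67×10⁻⁸ × (197)⁴)] = 7.58×10¹¹ m = 5.07 AU.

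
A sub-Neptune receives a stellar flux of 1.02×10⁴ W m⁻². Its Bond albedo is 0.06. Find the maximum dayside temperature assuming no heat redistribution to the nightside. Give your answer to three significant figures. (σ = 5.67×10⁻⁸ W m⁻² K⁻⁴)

T_ss ≈ 641 K

With no redistribution each surface element balances locally: S(1−A) = σT⁴.
T = [1.02×10⁴ × 0.94 / 5.67×10⁻⁸]^(1/4) = (1.69×10¹¹)^(1/4) = 641 K.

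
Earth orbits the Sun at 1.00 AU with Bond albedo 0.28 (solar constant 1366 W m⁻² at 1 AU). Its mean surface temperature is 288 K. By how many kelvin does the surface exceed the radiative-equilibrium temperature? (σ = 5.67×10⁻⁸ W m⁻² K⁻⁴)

S = 1366/1.00² = 1366 W m⁻².
T_eq = [S(1−A)/(4σ)]^(1/4) = [1366×0.72/(4×5.67×10⁻⁸)]^(1/4) = 256.6 K.
ΔT = T_surf − T_eq = 288 − 256.6.

ΔT ≈ 31.4 K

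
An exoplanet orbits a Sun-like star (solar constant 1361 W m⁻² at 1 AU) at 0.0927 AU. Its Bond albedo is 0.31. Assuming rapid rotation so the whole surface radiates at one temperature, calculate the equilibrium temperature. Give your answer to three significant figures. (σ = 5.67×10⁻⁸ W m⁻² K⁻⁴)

T_eq ≈ 833 K

Flux at 0.0927 AU: S = 1361/0.0927² = 1.58×10⁵ W m⁻².
Energy balance: absorbed = emitted ⇒ πR²·S(1−A) = 4πR²·σT_eq⁴, so T_eq⁴ = S(1−A)/(4σ).
T_eq = [1.58×10⁵ × 0.69 / (4 × 5.67×10⁻⁸)]^(1/4) = (4.82×10¹¹)^(1/4) = 833 K.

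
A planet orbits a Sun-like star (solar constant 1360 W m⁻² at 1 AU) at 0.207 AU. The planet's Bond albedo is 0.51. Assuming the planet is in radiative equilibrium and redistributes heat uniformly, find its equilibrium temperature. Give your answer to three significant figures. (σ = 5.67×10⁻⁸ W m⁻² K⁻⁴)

T_eq ≈ 512 K

Flux at 0.207 AU: S = 1360/0.207² = 3.17×10⁴ W m⁻².
Energy balance: absorbed = emitted ⇒ πR²·S(1−A) = 4πR²·σT_eq⁴, so T_eq⁴ = S(1−A)/(4σ).
T_eq = [3.17×10⁴ × 0.49 / (4 × 5.67×10⁻⁸)]^(1/4) = (6.86×10¹⁰)^(1/4) = 512 K.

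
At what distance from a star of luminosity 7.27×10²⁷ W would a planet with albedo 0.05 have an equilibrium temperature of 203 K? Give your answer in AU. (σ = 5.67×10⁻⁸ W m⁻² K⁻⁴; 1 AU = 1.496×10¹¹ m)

d ≈ 7.99 AU

From T_eq⁴ = L(1−A)/(16πσd²): d = √[L(1−A)/(16πσT_eq⁴)].
d = √[7.27×10²⁷ × 0.95 / (16π × 5.67×10⁻⁸ × (203)⁴)] = 1.19×10¹² m = 7.99 AU.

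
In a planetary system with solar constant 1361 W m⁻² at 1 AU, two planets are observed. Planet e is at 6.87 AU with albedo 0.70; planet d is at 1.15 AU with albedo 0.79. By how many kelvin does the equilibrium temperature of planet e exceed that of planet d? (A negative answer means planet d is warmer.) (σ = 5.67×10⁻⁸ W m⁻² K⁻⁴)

T_eq = [S₀(1−A)/(4σd²)]^(1/4), so T ∝ (1−A)^(1/4) / √d.
T₁ = [1361×0.30/(4×5.67×10⁻⁸×6.87²)]^(1/4) = 78.59 K.
T₂ = [1361×0.21/(4×5.67×10⁻⁸×1.15²)]^(1/4) = 175.70 K.

ΔT ≈ -97.1 K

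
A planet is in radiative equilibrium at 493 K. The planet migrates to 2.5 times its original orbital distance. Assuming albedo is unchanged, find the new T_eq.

T_eq ∝ L^(1/4) · d^(−1/2).
T′ = 493 / 2.5^(1/2) = 312 K.

T_eq ≈ 312 K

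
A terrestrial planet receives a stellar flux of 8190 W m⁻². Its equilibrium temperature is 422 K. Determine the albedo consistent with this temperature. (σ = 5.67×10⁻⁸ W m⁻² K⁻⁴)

From T_eq⁴ = S(1−A)/(4σ): 1−A = 4σT_eq⁴/S.
1−A = 4 × 5.67×10⁻⁸ × (422)⁴ / 8190 = 0.878.

A ≈ 0.12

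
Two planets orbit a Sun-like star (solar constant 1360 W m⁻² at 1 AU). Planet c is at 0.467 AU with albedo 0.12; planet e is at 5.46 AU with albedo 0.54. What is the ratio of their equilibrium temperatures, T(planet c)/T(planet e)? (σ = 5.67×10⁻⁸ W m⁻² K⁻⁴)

T₁/T₂ ≈ 4.021

T_eq = [S₀(1−A)/(4σd²)]^(1/4), so T ∝ (1−A)^(1/4) / √d.
T₁ = [1360×0.88/(4×5.67×10⁻⁸×0.467²)]^(1/4) = 394.40 K.
T₂ = [1360×0.46/(4×5.67×10⁻⁸×5.46²)]^(1/4) = 98.08 K.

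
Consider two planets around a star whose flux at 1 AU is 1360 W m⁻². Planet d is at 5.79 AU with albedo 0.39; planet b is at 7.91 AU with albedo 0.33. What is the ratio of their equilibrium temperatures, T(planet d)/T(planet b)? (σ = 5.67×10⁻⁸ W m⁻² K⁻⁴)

T₁/T₂ ≈ 1.142

T_eq = [S₀(1−A)/(4σd²)]^(1/4), so T ∝ (1−A)^(1/4) / √d.
T₁ = [1360×0.61/(4×5.67×10⁻⁸×5.79²)]^(1/4) = 102.20 K.
T₂ = [1360×0.67/(4×5.67×10⁻⁸×7.91²)]^(1/4) = 89.52 K.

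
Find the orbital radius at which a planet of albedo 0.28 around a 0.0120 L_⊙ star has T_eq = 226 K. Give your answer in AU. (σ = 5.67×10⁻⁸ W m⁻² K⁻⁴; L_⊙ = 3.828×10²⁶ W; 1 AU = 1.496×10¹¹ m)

d ≈ 0.141 AU

L = 0.0120 × 3.828×10²⁶ = 4.59×10²⁴ W.
From T_eq⁴ = L(1−A)/(16πσd²): d = √[L(1−A)/(16πσT_eq⁴)].
d = √[4.59×10²⁴ × 0.72 / (16π × 5.67×10⁻⁸ × (226)⁴)] = 2.11×10¹⁰ m = 0.141 AU.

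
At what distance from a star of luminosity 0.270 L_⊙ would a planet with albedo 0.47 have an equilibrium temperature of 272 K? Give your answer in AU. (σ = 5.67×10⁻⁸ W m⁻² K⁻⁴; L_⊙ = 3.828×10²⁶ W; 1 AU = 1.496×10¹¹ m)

d ≈ 0.396 AU

L = 0.270 × 3.828×10²⁶ = 1.03×10²⁶ W.
From T_eq⁴ = L(1−A)/(16πσd²): d = √[L(1−A)/(16πσT_eq⁴)].
d = √[1.03×10²⁶ × 0.53 / (16π × 5.67×10⁻⁸ × (272)⁴)] = 5.93×10¹⁰ m = 0.396 AU.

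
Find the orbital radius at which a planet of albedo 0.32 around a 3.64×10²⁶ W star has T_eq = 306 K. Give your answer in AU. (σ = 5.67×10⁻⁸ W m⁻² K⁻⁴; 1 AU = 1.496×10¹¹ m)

d ≈ 0.665 AU

From T_eq⁴ = L(1−A)/(16πσd²): d = √[L(1−A)/(16πσT_eq⁴)].
d = √[3.64×10²⁶ × 0.68 / (16π × 5.67×10⁻⁸ × (306)⁴)] = 9.95×10¹⁰ m = 0.665 AU.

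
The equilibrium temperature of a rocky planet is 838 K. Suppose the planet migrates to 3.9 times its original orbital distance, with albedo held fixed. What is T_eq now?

T_eq ∝ L^(1/4) · d^(−1/2).
T′ = 838 / 3.9^(1/2) = 424 K.

T_eq ≈ 424 K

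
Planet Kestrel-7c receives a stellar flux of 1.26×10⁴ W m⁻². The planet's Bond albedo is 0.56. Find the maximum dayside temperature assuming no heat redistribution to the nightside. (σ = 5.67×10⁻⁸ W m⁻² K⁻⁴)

T_ss ≈ 559 K

With no redistribution each surface element balances locally: S(1−A) = σT⁴.
T = [1.26×10⁴ × 0.44 / 5.67×10⁻⁸]^(1/4) = (9.78×10¹⁰)^(1/4) = 559 K.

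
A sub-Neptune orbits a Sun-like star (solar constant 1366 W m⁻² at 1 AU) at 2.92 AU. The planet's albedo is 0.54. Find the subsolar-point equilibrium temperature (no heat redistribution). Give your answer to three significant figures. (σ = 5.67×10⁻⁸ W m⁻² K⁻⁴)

T_ss ≈ 190 K

Flux at 2.92 AU: S = 1366/2.92² = 160 W m⁻².
At the subsolar point the surface absorbs S(1−A) and emits σT⁴ per unit area — no factor of 4, since only the local patch is in balance.
T = [160 × 0.46 / 5.67×10⁻⁸]^(1/4) = (1.30×10⁹)^(1/4) = 190 K.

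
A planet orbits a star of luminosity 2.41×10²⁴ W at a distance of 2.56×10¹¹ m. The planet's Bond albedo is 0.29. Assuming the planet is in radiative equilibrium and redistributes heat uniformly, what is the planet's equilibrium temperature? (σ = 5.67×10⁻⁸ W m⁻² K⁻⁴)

T_eq ≈ 55.0 K

Flux: S = L/(4πd²) = 2.41×10²⁴/(4π×(2.56×10¹¹)²) = 2.93 W m⁻².
Energy balance: absorbed = emitted ⇒ πR²·S(1−A) = 4πR²·σT_eq⁴, so T_eq⁴ = S(1−A)/(4σ).
T_eq = [2.93 × 0.71 / (4 × 5.67×10⁻⁸)]^(1/4) = (9.16×10⁶)^(1/4) = 55.0 K.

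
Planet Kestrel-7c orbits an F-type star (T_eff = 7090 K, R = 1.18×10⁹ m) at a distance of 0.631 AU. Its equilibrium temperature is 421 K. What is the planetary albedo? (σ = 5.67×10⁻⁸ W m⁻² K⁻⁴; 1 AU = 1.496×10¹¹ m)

d = 0.631 AU = 9.44×10¹⁰ m.
L = 4πR_⋆²σT_⋆⁴ = 4π(1.18×10⁹)² × 5.67×10⁻⁸ × (7090)⁴ = 2.51×10²⁷ W.
S = L/(4πd²) = 2.24×10⁴ W m⁻².
From T_eq⁴ = S(1−A)/(4σ): 1−A = 4σT_eq⁴/S.
1−A = 4 × 5.67×10⁻⁸ × (421)⁴ / 2.24×10⁴ = 0.318.

A ≈ 0.68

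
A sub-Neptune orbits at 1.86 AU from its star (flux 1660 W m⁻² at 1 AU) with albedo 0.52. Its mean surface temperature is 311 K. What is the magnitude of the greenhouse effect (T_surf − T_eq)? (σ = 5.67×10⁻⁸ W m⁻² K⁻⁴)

ΔT ≈ 132.5 K

S = 1660/1.86² = 479.8 W m⁻².
T_eq = [S(1−A)/(4σ)]^(1/4) = [479.8×0.48/(4×5.67×10⁻⁸)]^(1/4) = 178.5 K.
ΔT = T_surf − T_eq = 311 − 178.5.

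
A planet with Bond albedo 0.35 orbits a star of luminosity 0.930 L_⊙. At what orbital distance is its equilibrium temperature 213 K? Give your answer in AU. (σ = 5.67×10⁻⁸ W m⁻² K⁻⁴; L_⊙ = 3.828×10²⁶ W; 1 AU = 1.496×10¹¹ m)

d ≈ 1.33 AU

L = 0.930 × 3.828×10²⁶ = 3.56×10²⁶ W.
From T_eq⁴ = L(1−A)/(16πσd²): d = √[L(1−A)/(16πσT_eq⁴)].
d = √[3.56×10²⁶ × 0.65 / (16π × 5.67×10⁻⁸ × (213)⁴)] = 1.99×10¹¹ m = 1.33 AU.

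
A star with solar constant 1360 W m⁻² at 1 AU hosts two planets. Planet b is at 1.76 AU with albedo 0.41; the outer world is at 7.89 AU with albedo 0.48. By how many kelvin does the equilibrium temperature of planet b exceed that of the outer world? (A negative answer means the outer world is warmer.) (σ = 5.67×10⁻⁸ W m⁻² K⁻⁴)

T_eq = [S₀(1−A)/(4σd²)]^(1/4), so T ∝ (1−A)^(1/4) / √d.
T₁ = [1360×0.59/(4×5.67×10⁻⁸×1.76²)]^(1/4) = 183.84 K.
T₂ = [1360×0.52/(4×5.67×10⁻⁸×7.89²)]^(1/4) = 84.13 K.

ΔT ≈ 99.7 K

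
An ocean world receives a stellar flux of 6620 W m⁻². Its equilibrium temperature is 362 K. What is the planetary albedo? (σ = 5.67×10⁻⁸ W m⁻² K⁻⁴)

A ≈ 0.41

From T_eq⁴ = S(1−A)/(4σ): 1−A = 4σT_eq⁴/S.
1−A = 4 × 5.67×10⁻⁸ × (362)⁴ / 6620 = 0.588.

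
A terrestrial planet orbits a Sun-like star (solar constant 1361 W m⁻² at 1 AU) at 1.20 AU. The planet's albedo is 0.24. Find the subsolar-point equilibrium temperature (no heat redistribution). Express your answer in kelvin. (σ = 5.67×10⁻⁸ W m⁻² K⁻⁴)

T_ss ≈ 335 K

Flux at 1.20 AU: S = 1361/1.20² = 945 W m⁻².
At the subsolar point the surface absorbs S(1−A) and emits σT⁴ per unit area — no factor of 4, since only the local patch is in balance.
T = [945 × 0.76 / 5.67×10⁻⁸]^(1/4) = (1.27×10¹⁰)^(1/4) = 335 K.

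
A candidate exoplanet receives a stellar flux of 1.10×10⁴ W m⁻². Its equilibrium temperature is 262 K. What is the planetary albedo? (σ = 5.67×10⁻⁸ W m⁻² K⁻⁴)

From T_eq⁴ = S(1−A)/(4σ): 1−A = 4σT_eq⁴/S.
1−A = 4 × 5.67×10⁻⁸ × (262)⁴ / 1.10×10⁴ = 0.097.

A ≈ 0.90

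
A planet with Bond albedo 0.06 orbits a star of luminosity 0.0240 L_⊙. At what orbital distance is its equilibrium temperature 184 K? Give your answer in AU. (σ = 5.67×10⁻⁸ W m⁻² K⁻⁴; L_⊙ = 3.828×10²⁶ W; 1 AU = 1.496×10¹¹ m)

L = 0.0240 × 3.828×10²⁶ = 9.19×10²⁴ W.
From T_eq⁴ = L(1−A)/(16πσd²): d = √[L(1−A)/(16πσT_eq⁴)].
d = √[9.19×10²⁴ × 0.94 / (16π × 5.67×10⁻⁸ × (184)⁴)] = 5.14×10¹⁰ m = 0.344 AU.

d ≈ 0.344 AU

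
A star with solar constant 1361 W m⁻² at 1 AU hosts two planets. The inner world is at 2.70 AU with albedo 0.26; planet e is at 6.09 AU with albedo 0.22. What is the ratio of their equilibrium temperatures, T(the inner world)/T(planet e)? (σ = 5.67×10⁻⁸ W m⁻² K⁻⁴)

T₁/T₂ ≈ 1.482

T_eq = [S₀(1−A)/(4σd²)]^(1/4), so T ∝ (1−A)^(1/4) / √d.
T₁ = [1361×0.74/(4×5.67×10⁻⁸×2.70²)]^(1/4) = 157.10 K.
T₂ = [1361×0.78/(4×5.67×10⁻⁸×6.09²)]^(1/4) = 105.99 K.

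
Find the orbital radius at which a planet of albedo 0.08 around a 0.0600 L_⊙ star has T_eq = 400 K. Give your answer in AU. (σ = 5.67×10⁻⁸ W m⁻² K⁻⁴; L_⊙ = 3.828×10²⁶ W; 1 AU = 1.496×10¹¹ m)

d ≈ 0.114 AU

L = 0.0600 × 3.828×10²⁶ = 2.30×10²⁵ W.
From T_eq⁴ = L(1−A)/(16πσd²): d = √[L(1−A)/(16πσT_eq⁴)].
d = √[2.30×10²⁵ × 0.92 / (16π × 5.67×10⁻⁸ × (400)⁴)] = 1.70×10¹⁰ m = 0.114 AU.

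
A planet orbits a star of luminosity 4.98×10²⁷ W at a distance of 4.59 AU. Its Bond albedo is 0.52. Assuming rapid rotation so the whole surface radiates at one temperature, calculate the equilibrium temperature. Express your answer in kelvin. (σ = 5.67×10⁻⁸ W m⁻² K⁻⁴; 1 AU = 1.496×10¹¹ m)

d = 4.59 AU = 6.87×10¹¹ m.
Flux: S = L/(4πd²) = 4.98×10²⁷/(4π×(6.87×10¹¹)²) = 840 W m⁻².
Energy balance: absorbed = emitted ⇒ πR²·S(1−A) = 4πR²·σT_eq⁴, so T_eq⁴ = S(1−A)/(4σ).
T_eq = [840 × 0.48 / (4 × 5.67×10⁻⁸)]^(1/4) = (1.78×10⁹)^(1/4) = 205 K.

T_eq ≈ 205 K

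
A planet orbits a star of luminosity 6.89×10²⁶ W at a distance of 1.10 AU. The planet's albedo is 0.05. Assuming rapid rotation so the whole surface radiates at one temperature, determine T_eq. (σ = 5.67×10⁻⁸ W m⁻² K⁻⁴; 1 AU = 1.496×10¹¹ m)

d = 1.10 AU = 1.65×10¹¹ m.
Flux: S = L/(4πd²) = 6.89×10²⁶/(4π×(1.65×10¹¹)²) = 2020 W m⁻².
Energy balance: absorbed = emitted ⇒ πR²·S(1−A) = 4πR²·σT_eq⁴, so T_eq⁴ = S(1−A)/(4σ).
T_eq = [2020 × 0.95 / (4 × 5.67×10⁻⁸)]^(1/4) = (8.48×10⁹)^(1/4) = 303 K.

T_eq ≈ 303 K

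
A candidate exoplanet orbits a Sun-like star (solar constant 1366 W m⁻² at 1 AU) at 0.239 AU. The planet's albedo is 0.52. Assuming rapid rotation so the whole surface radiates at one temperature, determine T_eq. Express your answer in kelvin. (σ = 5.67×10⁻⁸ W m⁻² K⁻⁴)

Flux at 0.239 AU: S = 1366/0.239² = 2.39×10⁴ W m⁻².
Energy balance: absorbed = emitted ⇒ πR²·S(1−A) = 4πR²·σT_eq⁴, so T_eq⁴ = S(1−A)/(4σ).
T_eq = [2.39×10⁴ × 0.48 / (4 × 5.67×10⁻⁸)]^(1/4) = (5.06×10¹⁰)^(1/4) = 474 K.

T_eq ≈ 474 K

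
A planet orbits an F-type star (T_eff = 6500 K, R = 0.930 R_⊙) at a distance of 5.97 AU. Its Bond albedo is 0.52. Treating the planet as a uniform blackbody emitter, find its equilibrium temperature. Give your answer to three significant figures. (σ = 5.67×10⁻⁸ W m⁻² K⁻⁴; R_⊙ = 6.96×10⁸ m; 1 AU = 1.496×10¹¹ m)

R_⋆ = 0.930 × 6.96×10⁸ = 6.47×10⁸ m.
d = 5.97 AU = 8.93×10¹¹ m.
L = 4πR_⋆²σT_⋆⁴ = 4π(6.47×10⁸)² × 5.67×10⁻⁸ × (6500)⁴ = 5.33×10²⁶ W.
S = L/(4πd²) = 53.2 W m⁻².
Energy balance: absorbed = emitted ⇒ πR²·S(1−A) = 4πR²·σT_eq⁴, so T_eq⁴ = S(1−A)/(4σ).
T_eq = [53.2 × 0.48 / (4 × 5.67×10⁻⁸)]^(1/4) = (1.13×10⁸)^(1/4) = 103 K.

T_eq ≈ 103 K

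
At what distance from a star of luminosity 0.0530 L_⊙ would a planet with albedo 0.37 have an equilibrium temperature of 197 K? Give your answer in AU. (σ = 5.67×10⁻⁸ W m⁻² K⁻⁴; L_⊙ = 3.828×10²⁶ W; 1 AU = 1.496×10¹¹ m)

L = 0.0530 × 3.828×10²⁶ = 2.03×10²⁵ W.
From T_eq⁴ = L(1−A)/(16πσd²): d = √[L(1−A)/(16πσT_eq⁴)].
d = √[2.03×10²⁵ × 0.63 / (16π × 5.67×10⁻⁸ × (197)⁴)] = 5.46×10¹⁰ m = 0.365 AU.

d ≈ 0.365 AU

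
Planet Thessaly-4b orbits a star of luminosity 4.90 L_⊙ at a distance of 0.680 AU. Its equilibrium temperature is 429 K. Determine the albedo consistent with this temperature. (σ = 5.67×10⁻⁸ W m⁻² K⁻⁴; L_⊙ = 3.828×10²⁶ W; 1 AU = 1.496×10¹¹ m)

A ≈ 0.47

d = 0.680 AU = 1.02×10¹¹ m.
L = 4.90 × 3.828×10²⁶ = 1.88×10²⁷ W.
Flux: S = L/(4πd²) = 1.88×10²⁷/(4π×(1.02×10¹¹)²) = 1.44×10⁴ W m⁻².
From T_eq⁴ = S(1−A)/(4σ): 1−A = 4σT_eq⁴/S.
1−A = 4 × 5.67×10⁻⁸ × (429)⁴ / 1.44×10⁴ = 0.533.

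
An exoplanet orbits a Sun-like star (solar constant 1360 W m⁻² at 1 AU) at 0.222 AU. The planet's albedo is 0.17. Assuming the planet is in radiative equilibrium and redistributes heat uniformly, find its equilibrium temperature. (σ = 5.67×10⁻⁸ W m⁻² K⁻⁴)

Flux at 0.222 AU: S = 1360/0.222² = 2.76×10⁴ W m⁻².
Energy balance: absorbed = emitted ⇒ πR²·S(1−A) = 4πR²·σT_eq⁴, so T_eq⁴ = S(1−A)/(4σ).
T_eq = [2.76×10⁴ × 0.83 / (4 × 5.67×10⁻⁸)]^(1/4) = (1.01×10¹¹)^(1/4) = 564 K.

T_eq ≈ 564 K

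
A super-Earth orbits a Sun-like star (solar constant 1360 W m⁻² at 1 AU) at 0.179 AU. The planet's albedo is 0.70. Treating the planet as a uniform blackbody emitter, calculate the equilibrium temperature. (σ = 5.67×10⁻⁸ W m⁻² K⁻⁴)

Flux at 0.179 AU: S = 1360/0.179² = 4.24×10⁴ W m⁻².
Energy balance: absorbed = emitted ⇒ πR²·S(1−A) = 4πR²·σT_eq⁴, so T_eq⁴ = S(1−A)/(4σ).
T_eq = [4.24×10⁴ × 0.30 / (4 × 5.67×10⁻⁸)]^(1/4) = (5.61×10¹⁰)^(1/4) = 487 K.

T_eq ≈ 487 K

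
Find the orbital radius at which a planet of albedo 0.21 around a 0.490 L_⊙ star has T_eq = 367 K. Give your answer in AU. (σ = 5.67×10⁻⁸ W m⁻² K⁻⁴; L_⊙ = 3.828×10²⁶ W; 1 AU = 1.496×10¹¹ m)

d ≈ 0.358 AU

L = 0.490 × 3.828×10²⁶ = 1.88×10²⁶ W.
From T_eq⁴ = L(1−A)/(16πσd²): d = √[L(1−A)/(16πσT_eq⁴)].
d = √[1.88×10²⁶ × 0.79 / (16π × 5.67×10⁻⁸ × (367)⁴)] = 5.35×10¹⁰ m = 0.358 AU.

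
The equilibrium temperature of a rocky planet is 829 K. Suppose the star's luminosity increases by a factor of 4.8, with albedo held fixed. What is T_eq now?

T_eq ≈ 1230 K

T_eq ∝ L^(1/4) · d^(−1/2).
T′ = 829 × 4.8^(1/4) = 1230 K.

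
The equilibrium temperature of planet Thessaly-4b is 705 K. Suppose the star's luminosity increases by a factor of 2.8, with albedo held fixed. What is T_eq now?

T_eq ∝ L^(1/4) · d^(−1/2).
T′ = 705 × 2.8^(1/4) = 912 K.

T_eq ≈ 912 K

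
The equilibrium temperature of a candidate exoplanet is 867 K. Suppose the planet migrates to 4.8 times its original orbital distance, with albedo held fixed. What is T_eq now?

T_eq ≈ 396 K

T_eq ∝ L^(1/4) · d^(−1/2).
T′ = 867 / 4.8^(1/2) = 396 K.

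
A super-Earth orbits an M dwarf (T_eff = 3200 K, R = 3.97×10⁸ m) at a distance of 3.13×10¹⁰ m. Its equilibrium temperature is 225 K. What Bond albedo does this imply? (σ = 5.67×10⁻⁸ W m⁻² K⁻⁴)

L = 4πR_⋆²σT_⋆⁴ = 4π(3.97×10⁸)² × 5.67×10⁻⁸ × (3200)⁴ = 1.18×10²⁵ W.
S = L/(4πd²) = 956 W m⁻².
From T_eq⁴ = S(1−A)/(4σ): 1−A = 4σT_eq⁴/S.
1−A = 4 × 5.67×10⁻⁸ × (225)⁴ / 956 = 0.608.

A ≈ 0.39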